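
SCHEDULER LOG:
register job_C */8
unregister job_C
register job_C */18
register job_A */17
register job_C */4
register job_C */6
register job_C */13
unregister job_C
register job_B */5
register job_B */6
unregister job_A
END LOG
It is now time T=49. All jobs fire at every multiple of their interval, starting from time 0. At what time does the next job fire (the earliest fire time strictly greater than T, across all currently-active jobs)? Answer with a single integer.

Op 1: register job_C */8 -> active={job_C:*/8}
Op 2: unregister job_C -> active={}
Op 3: register job_C */18 -> active={job_C:*/18}
Op 4: register job_A */17 -> active={job_A:*/17, job_C:*/18}
Op 5: register job_C */4 -> active={job_A:*/17, job_C:*/4}
Op 6: register job_C */6 -> active={job_A:*/17, job_C:*/6}
Op 7: register job_C */13 -> active={job_A:*/17, job_C:*/13}
Op 8: unregister job_C -> active={job_A:*/17}
Op 9: register job_B */5 -> active={job_A:*/17, job_B:*/5}
Op 10: register job_B */6 -> active={job_A:*/17, job_B:*/6}
Op 11: unregister job_A -> active={job_B:*/6}
  job_B: interval 6, next fire after T=49 is 54
Earliest fire time = 54 (job job_B)

Answer: 54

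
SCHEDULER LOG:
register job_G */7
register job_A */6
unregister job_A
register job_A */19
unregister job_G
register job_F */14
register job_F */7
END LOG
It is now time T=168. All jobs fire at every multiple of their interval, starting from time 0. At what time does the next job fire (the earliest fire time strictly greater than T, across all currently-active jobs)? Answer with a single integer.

Answer: 171

Derivation:
Op 1: register job_G */7 -> active={job_G:*/7}
Op 2: register job_A */6 -> active={job_A:*/6, job_G:*/7}
Op 3: unregister job_A -> active={job_G:*/7}
Op 4: register job_A */19 -> active={job_A:*/19, job_G:*/7}
Op 5: unregister job_G -> active={job_A:*/19}
Op 6: register job_F */14 -> active={job_A:*/19, job_F:*/14}
Op 7: register job_F */7 -> active={job_A:*/19, job_F:*/7}
  job_A: interval 19, next fire after T=168 is 171
  job_F: interval 7, next fire after T=168 is 175
Earliest fire time = 171 (job job_A)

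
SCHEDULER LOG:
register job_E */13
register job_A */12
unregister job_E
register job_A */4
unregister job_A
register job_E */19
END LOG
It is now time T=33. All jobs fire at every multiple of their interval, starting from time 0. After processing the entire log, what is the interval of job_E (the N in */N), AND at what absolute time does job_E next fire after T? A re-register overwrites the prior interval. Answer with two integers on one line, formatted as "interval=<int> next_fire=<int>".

Answer: interval=19 next_fire=38

Derivation:
Op 1: register job_E */13 -> active={job_E:*/13}
Op 2: register job_A */12 -> active={job_A:*/12, job_E:*/13}
Op 3: unregister job_E -> active={job_A:*/12}
Op 4: register job_A */4 -> active={job_A:*/4}
Op 5: unregister job_A -> active={}
Op 6: register job_E */19 -> active={job_E:*/19}
Final interval of job_E = 19
Next fire of job_E after T=33: (33//19+1)*19 = 38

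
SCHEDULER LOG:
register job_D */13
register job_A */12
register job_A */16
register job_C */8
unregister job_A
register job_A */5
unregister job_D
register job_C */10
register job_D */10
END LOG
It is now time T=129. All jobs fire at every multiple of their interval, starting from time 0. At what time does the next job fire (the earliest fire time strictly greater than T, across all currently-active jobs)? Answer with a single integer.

Op 1: register job_D */13 -> active={job_D:*/13}
Op 2: register job_A */12 -> active={job_A:*/12, job_D:*/13}
Op 3: register job_A */16 -> active={job_A:*/16, job_D:*/13}
Op 4: register job_C */8 -> active={job_A:*/16, job_C:*/8, job_D:*/13}
Op 5: unregister job_A -> active={job_C:*/8, job_D:*/13}
Op 6: register job_A */5 -> active={job_A:*/5, job_C:*/8, job_D:*/13}
Op 7: unregister job_D -> active={job_A:*/5, job_C:*/8}
Op 8: register job_C */10 -> active={job_A:*/5, job_C:*/10}
Op 9: register job_D */10 -> active={job_A:*/5, job_C:*/10, job_D:*/10}
  job_A: interval 5, next fire after T=129 is 130
  job_C: interval 10, next fire after T=129 is 130
  job_D: interval 10, next fire after T=129 is 130
Earliest fire time = 130 (job job_A)

Answer: 130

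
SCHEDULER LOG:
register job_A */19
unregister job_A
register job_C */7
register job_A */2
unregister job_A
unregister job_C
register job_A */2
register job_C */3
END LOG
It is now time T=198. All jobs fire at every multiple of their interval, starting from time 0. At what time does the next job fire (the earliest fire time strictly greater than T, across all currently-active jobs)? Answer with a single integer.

Op 1: register job_A */19 -> active={job_A:*/19}
Op 2: unregister job_A -> active={}
Op 3: register job_C */7 -> active={job_C:*/7}
Op 4: register job_A */2 -> active={job_A:*/2, job_C:*/7}
Op 5: unregister job_A -> active={job_C:*/7}
Op 6: unregister job_C -> active={}
Op 7: register job_A */2 -> active={job_A:*/2}
Op 8: register job_C */3 -> active={job_A:*/2, job_C:*/3}
  job_A: interval 2, next fire after T=198 is 200
  job_C: interval 3, next fire after T=198 is 201
Earliest fire time = 200 (job job_A)

Answer: 200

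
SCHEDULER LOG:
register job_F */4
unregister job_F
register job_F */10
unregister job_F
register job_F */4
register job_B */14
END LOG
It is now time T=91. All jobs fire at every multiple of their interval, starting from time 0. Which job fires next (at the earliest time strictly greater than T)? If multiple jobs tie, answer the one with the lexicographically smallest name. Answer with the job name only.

Op 1: register job_F */4 -> active={job_F:*/4}
Op 2: unregister job_F -> active={}
Op 3: register job_F */10 -> active={job_F:*/10}
Op 4: unregister job_F -> active={}
Op 5: register job_F */4 -> active={job_F:*/4}
Op 6: register job_B */14 -> active={job_B:*/14, job_F:*/4}
  job_B: interval 14, next fire after T=91 is 98
  job_F: interval 4, next fire after T=91 is 92
Earliest = 92, winner (lex tiebreak) = job_F

Answer: job_F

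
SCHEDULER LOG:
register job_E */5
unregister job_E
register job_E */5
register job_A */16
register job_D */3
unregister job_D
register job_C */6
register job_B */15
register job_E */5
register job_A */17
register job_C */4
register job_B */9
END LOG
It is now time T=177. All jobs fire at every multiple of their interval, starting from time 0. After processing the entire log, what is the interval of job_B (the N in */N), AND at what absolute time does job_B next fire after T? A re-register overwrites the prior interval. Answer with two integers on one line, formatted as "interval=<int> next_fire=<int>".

Answer: interval=9 next_fire=180

Derivation:
Op 1: register job_E */5 -> active={job_E:*/5}
Op 2: unregister job_E -> active={}
Op 3: register job_E */5 -> active={job_E:*/5}
Op 4: register job_A */16 -> active={job_A:*/16, job_E:*/5}
Op 5: register job_D */3 -> active={job_A:*/16, job_D:*/3, job_E:*/5}
Op 6: unregister job_D -> active={job_A:*/16, job_E:*/5}
Op 7: register job_C */6 -> active={job_A:*/16, job_C:*/6, job_E:*/5}
Op 8: register job_B */15 -> active={job_A:*/16, job_B:*/15, job_C:*/6, job_E:*/5}
Op 9: register job_E */5 -> active={job_A:*/16, job_B:*/15, job_C:*/6, job_E:*/5}
Op 10: register job_A */17 -> active={job_A:*/17, job_B:*/15, job_C:*/6, job_E:*/5}
Op 11: register job_C */4 -> active={job_A:*/17, job_B:*/15, job_C:*/4, job_E:*/5}
Op 12: register job_B */9 -> active={job_A:*/17, job_B:*/9, job_C:*/4, job_E:*/5}
Final interval of job_B = 9
Next fire of job_B after T=177: (177//9+1)*9 = 180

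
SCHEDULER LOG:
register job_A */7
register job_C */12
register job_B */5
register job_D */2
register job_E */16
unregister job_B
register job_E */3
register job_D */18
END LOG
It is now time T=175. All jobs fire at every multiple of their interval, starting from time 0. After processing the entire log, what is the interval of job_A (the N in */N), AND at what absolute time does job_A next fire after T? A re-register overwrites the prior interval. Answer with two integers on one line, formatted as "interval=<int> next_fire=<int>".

Answer: interval=7 next_fire=182

Derivation:
Op 1: register job_A */7 -> active={job_A:*/7}
Op 2: register job_C */12 -> active={job_A:*/7, job_C:*/12}
Op 3: register job_B */5 -> active={job_A:*/7, job_B:*/5, job_C:*/12}
Op 4: register job_D */2 -> active={job_A:*/7, job_B:*/5, job_C:*/12, job_D:*/2}
Op 5: register job_E */16 -> active={job_A:*/7, job_B:*/5, job_C:*/12, job_D:*/2, job_E:*/16}
Op 6: unregister job_B -> active={job_A:*/7, job_C:*/12, job_D:*/2, job_E:*/16}
Op 7: register job_E */3 -> active={job_A:*/7, job_C:*/12, job_D:*/2, job_E:*/3}
Op 8: register job_D */18 -> active={job_A:*/7, job_C:*/12, job_D:*/18, job_E:*/3}
Final interval of job_A = 7
Next fire of job_A after T=175: (175//7+1)*7 = 182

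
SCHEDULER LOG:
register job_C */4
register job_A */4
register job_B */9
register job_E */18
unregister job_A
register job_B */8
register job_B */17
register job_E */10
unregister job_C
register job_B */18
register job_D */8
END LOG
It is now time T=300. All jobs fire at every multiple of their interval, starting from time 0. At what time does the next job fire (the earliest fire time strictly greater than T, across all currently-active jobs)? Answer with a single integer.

Answer: 304

Derivation:
Op 1: register job_C */4 -> active={job_C:*/4}
Op 2: register job_A */4 -> active={job_A:*/4, job_C:*/4}
Op 3: register job_B */9 -> active={job_A:*/4, job_B:*/9, job_C:*/4}
Op 4: register job_E */18 -> active={job_A:*/4, job_B:*/9, job_C:*/4, job_E:*/18}
Op 5: unregister job_A -> active={job_B:*/9, job_C:*/4, job_E:*/18}
Op 6: register job_B */8 -> active={job_B:*/8, job_C:*/4, job_E:*/18}
Op 7: register job_B */17 -> active={job_B:*/17, job_C:*/4, job_E:*/18}
Op 8: register job_E */10 -> active={job_B:*/17, job_C:*/4, job_E:*/10}
Op 9: unregister job_C -> active={job_B:*/17, job_E:*/10}
Op 10: register job_B */18 -> active={job_B:*/18, job_E:*/10}
Op 11: register job_D */8 -> active={job_B:*/18, job_D:*/8, job_E:*/10}
  job_B: interval 18, next fire after T=300 is 306
  job_D: interval 8, next fire after T=300 is 304
  job_E: interval 10, next fire after T=300 is 310
Earliest fire time = 304 (job job_D)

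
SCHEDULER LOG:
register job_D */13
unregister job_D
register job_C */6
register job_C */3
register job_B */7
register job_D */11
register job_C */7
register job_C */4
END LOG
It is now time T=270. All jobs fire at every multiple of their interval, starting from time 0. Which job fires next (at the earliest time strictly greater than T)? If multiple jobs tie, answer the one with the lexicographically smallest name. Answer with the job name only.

Op 1: register job_D */13 -> active={job_D:*/13}
Op 2: unregister job_D -> active={}
Op 3: register job_C */6 -> active={job_C:*/6}
Op 4: register job_C */3 -> active={job_C:*/3}
Op 5: register job_B */7 -> active={job_B:*/7, job_C:*/3}
Op 6: register job_D */11 -> active={job_B:*/7, job_C:*/3, job_D:*/11}
Op 7: register job_C */7 -> active={job_B:*/7, job_C:*/7, job_D:*/11}
Op 8: register job_C */4 -> active={job_B:*/7, job_C:*/4, job_D:*/11}
  job_B: interval 7, next fire after T=270 is 273
  job_C: interval 4, next fire after T=270 is 272
  job_D: interval 11, next fire after T=270 is 275
Earliest = 272, winner (lex tiebreak) = job_C

Answer: job_C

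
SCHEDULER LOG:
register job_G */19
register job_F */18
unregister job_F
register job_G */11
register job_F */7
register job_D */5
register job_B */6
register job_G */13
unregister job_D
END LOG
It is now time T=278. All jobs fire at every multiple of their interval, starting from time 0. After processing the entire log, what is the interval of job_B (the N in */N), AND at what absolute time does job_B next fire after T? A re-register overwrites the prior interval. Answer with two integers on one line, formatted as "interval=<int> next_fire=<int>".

Op 1: register job_G */19 -> active={job_G:*/19}
Op 2: register job_F */18 -> active={job_F:*/18, job_G:*/19}
Op 3: unregister job_F -> active={job_G:*/19}
Op 4: register job_G */11 -> active={job_G:*/11}
Op 5: register job_F */7 -> active={job_F:*/7, job_G:*/11}
Op 6: register job_D */5 -> active={job_D:*/5, job_F:*/7, job_G:*/11}
Op 7: register job_B */6 -> active={job_B:*/6, job_D:*/5, job_F:*/7, job_G:*/11}
Op 8: register job_G */13 -> active={job_B:*/6, job_D:*/5, job_F:*/7, job_G:*/13}
Op 9: unregister job_D -> active={job_B:*/6, job_F:*/7, job_G:*/13}
Final interval of job_B = 6
Next fire of job_B after T=278: (278//6+1)*6 = 282

Answer: interval=6 next_fire=282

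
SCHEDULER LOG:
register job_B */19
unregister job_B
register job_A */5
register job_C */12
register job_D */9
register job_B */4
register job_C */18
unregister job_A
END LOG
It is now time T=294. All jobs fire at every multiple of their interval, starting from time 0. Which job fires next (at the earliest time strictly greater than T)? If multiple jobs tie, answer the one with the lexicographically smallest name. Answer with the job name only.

Answer: job_B

Derivation:
Op 1: register job_B */19 -> active={job_B:*/19}
Op 2: unregister job_B -> active={}
Op 3: register job_A */5 -> active={job_A:*/5}
Op 4: register job_C */12 -> active={job_A:*/5, job_C:*/12}
Op 5: register job_D */9 -> active={job_A:*/5, job_C:*/12, job_D:*/9}
Op 6: register job_B */4 -> active={job_A:*/5, job_B:*/4, job_C:*/12, job_D:*/9}
Op 7: register job_C */18 -> active={job_A:*/5, job_B:*/4, job_C:*/18, job_D:*/9}
Op 8: unregister job_A -> active={job_B:*/4, job_C:*/18, job_D:*/9}
  job_B: interval 4, next fire after T=294 is 296
  job_C: interval 18, next fire after T=294 is 306
  job_D: interval 9, next fire after T=294 is 297
Earliest = 296, winner (lex tiebreak) = job_B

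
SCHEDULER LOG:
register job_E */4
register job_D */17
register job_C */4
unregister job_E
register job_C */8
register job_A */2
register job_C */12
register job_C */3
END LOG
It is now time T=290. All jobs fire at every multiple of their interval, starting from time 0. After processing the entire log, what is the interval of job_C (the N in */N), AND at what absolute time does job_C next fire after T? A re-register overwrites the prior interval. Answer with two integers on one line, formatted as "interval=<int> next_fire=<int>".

Answer: interval=3 next_fire=291

Derivation:
Op 1: register job_E */4 -> active={job_E:*/4}
Op 2: register job_D */17 -> active={job_D:*/17, job_E:*/4}
Op 3: register job_C */4 -> active={job_C:*/4, job_D:*/17, job_E:*/4}
Op 4: unregister job_E -> active={job_C:*/4, job_D:*/17}
Op 5: register job_C */8 -> active={job_C:*/8, job_D:*/17}
Op 6: register job_A */2 -> active={job_A:*/2, job_C:*/8, job_D:*/17}
Op 7: register job_C */12 -> active={job_A:*/2, job_C:*/12, job_D:*/17}
Op 8: register job_C */3 -> active={job_A:*/2, job_C:*/3, job_D:*/17}
Final interval of job_C = 3
Next fire of job_C after T=290: (290//3+1)*3 = 291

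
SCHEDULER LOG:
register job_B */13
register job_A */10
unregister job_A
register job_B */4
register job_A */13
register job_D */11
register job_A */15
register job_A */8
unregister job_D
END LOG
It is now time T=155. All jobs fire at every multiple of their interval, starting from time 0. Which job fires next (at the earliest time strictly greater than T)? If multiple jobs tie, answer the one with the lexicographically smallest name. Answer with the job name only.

Op 1: register job_B */13 -> active={job_B:*/13}
Op 2: register job_A */10 -> active={job_A:*/10, job_B:*/13}
Op 3: unregister job_A -> active={job_B:*/13}
Op 4: register job_B */4 -> active={job_B:*/4}
Op 5: register job_A */13 -> active={job_A:*/13, job_B:*/4}
Op 6: register job_D */11 -> active={job_A:*/13, job_B:*/4, job_D:*/11}
Op 7: register job_A */15 -> active={job_A:*/15, job_B:*/4, job_D:*/11}
Op 8: register job_A */8 -> active={job_A:*/8, job_B:*/4, job_D:*/11}
Op 9: unregister job_D -> active={job_A:*/8, job_B:*/4}
  job_A: interval 8, next fire after T=155 is 160
  job_B: interval 4, next fire after T=155 is 156
Earliest = 156, winner (lex tiebreak) = job_B

Answer: job_B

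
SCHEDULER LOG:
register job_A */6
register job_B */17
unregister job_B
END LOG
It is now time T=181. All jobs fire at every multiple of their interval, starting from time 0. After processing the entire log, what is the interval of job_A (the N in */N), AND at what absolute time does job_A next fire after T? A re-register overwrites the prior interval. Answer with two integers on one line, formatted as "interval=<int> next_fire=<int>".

Op 1: register job_A */6 -> active={job_A:*/6}
Op 2: register job_B */17 -> active={job_A:*/6, job_B:*/17}
Op 3: unregister job_B -> active={job_A:*/6}
Final interval of job_A = 6
Next fire of job_A after T=181: (181//6+1)*6 = 186

Answer: interval=6 next_fire=186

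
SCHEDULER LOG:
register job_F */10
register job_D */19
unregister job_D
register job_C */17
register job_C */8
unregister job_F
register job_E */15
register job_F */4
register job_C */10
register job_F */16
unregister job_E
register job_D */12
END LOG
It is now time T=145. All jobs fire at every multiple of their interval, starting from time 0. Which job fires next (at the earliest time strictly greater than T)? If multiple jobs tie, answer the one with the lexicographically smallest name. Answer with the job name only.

Op 1: register job_F */10 -> active={job_F:*/10}
Op 2: register job_D */19 -> active={job_D:*/19, job_F:*/10}
Op 3: unregister job_D -> active={job_F:*/10}
Op 4: register job_C */17 -> active={job_C:*/17, job_F:*/10}
Op 5: register job_C */8 -> active={job_C:*/8, job_F:*/10}
Op 6: unregister job_F -> active={job_C:*/8}
Op 7: register job_E */15 -> active={job_C:*/8, job_E:*/15}
Op 8: register job_F */4 -> active={job_C:*/8, job_E:*/15, job_F:*/4}
Op 9: register job_C */10 -> active={job_C:*/10, job_E:*/15, job_F:*/4}
Op 10: register job_F */16 -> active={job_C:*/10, job_E:*/15, job_F:*/16}
Op 11: unregister job_E -> active={job_C:*/10, job_F:*/16}
Op 12: register job_D */12 -> active={job_C:*/10, job_D:*/12, job_F:*/16}
  job_C: interval 10, next fire after T=145 is 150
  job_D: interval 12, next fire after T=145 is 156
  job_F: interval 16, next fire after T=145 is 160
Earliest = 150, winner (lex tiebreak) = job_C

Answer: job_C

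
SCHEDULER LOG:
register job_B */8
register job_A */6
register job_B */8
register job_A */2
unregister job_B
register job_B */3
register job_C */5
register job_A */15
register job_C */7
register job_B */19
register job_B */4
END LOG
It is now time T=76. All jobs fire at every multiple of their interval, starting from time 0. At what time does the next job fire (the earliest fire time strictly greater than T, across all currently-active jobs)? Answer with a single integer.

Answer: 77

Derivation:
Op 1: register job_B */8 -> active={job_B:*/8}
Op 2: register job_A */6 -> active={job_A:*/6, job_B:*/8}
Op 3: register job_B */8 -> active={job_A:*/6, job_B:*/8}
Op 4: register job_A */2 -> active={job_A:*/2, job_B:*/8}
Op 5: unregister job_B -> active={job_A:*/2}
Op 6: register job_B */3 -> active={job_A:*/2, job_B:*/3}
Op 7: register job_C */5 -> active={job_A:*/2, job_B:*/3, job_C:*/5}
Op 8: register job_A */15 -> active={job_A:*/15, job_B:*/3, job_C:*/5}
Op 9: register job_C */7 -> active={job_A:*/15, job_B:*/3, job_C:*/7}
Op 10: register job_B */19 -> active={job_A:*/15, job_B:*/19, job_C:*/7}
Op 11: register job_B */4 -> active={job_A:*/15, job_B:*/4, job_C:*/7}
  job_A: interval 15, next fire after T=76 is 90
  job_B: interval 4, next fire after T=76 is 80
  job_C: interval 7, next fire after T=76 is 77
Earliest fire time = 77 (job job_C)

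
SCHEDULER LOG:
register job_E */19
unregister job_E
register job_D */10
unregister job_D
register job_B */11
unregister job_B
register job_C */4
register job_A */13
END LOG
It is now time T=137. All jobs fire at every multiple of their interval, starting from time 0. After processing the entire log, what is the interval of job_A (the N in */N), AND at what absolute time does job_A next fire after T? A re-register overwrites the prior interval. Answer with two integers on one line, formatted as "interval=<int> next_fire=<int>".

Op 1: register job_E */19 -> active={job_E:*/19}
Op 2: unregister job_E -> active={}
Op 3: register job_D */10 -> active={job_D:*/10}
Op 4: unregister job_D -> active={}
Op 5: register job_B */11 -> active={job_B:*/11}
Op 6: unregister job_B -> active={}
Op 7: register job_C */4 -> active={job_C:*/4}
Op 8: register job_A */13 -> active={job_A:*/13, job_C:*/4}
Final interval of job_A = 13
Next fire of job_A after T=137: (137//13+1)*13 = 143

Answer: interval=13 next_fire=143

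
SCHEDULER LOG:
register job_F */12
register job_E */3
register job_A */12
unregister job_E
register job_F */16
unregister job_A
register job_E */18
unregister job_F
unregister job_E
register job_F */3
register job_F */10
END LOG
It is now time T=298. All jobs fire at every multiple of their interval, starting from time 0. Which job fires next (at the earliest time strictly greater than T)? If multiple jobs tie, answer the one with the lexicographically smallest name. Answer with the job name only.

Op 1: register job_F */12 -> active={job_F:*/12}
Op 2: register job_E */3 -> active={job_E:*/3, job_F:*/12}
Op 3: register job_A */12 -> active={job_A:*/12, job_E:*/3, job_F:*/12}
Op 4: unregister job_E -> active={job_A:*/12, job_F:*/12}
Op 5: register job_F */16 -> active={job_A:*/12, job_F:*/16}
Op 6: unregister job_A -> active={job_F:*/16}
Op 7: register job_E */18 -> active={job_E:*/18, job_F:*/16}
Op 8: unregister job_F -> active={job_E:*/18}
Op 9: unregister job_E -> active={}
Op 10: register job_F */3 -> active={job_F:*/3}
Op 11: register job_F */10 -> active={job_F:*/10}
  job_F: interval 10, next fire after T=298 is 300
Earliest = 300, winner (lex tiebreak) = job_F

Answer: job_F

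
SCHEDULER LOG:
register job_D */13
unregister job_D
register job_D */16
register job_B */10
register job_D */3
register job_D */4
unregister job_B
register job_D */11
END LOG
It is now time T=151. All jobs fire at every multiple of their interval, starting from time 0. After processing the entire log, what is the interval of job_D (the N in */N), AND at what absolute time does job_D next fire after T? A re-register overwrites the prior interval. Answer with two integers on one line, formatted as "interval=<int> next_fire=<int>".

Answer: interval=11 next_fire=154

Derivation:
Op 1: register job_D */13 -> active={job_D:*/13}
Op 2: unregister job_D -> active={}
Op 3: register job_D */16 -> active={job_D:*/16}
Op 4: register job_B */10 -> active={job_B:*/10, job_D:*/16}
Op 5: register job_D */3 -> active={job_B:*/10, job_D:*/3}
Op 6: register job_D */4 -> active={job_B:*/10, job_D:*/4}
Op 7: unregister job_B -> active={job_D:*/4}
Op 8: register job_D */11 -> active={job_D:*/11}
Final interval of job_D = 11
Next fire of job_D after T=151: (151//11+1)*11 = 154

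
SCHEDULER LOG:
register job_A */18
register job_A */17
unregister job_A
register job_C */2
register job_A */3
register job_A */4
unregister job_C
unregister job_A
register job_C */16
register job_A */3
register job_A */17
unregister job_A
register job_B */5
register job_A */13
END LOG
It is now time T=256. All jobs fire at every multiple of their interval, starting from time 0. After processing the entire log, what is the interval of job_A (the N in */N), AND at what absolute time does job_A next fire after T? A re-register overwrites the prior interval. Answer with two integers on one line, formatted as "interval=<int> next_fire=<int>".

Op 1: register job_A */18 -> active={job_A:*/18}
Op 2: register job_A */17 -> active={job_A:*/17}
Op 3: unregister job_A -> active={}
Op 4: register job_C */2 -> active={job_C:*/2}
Op 5: register job_A */3 -> active={job_A:*/3, job_C:*/2}
Op 6: register job_A */4 -> active={job_A:*/4, job_C:*/2}
Op 7: unregister job_C -> active={job_A:*/4}
Op 8: unregister job_A -> active={}
Op 9: register job_C */16 -> active={job_C:*/16}
Op 10: register job_A */3 -> active={job_A:*/3, job_C:*/16}
Op 11: register job_A */17 -> active={job_A:*/17, job_C:*/16}
Op 12: unregister job_A -> active={job_C:*/16}
Op 13: register job_B */5 -> active={job_B:*/5, job_C:*/16}
Op 14: register job_A */13 -> active={job_A:*/13, job_B:*/5, job_C:*/16}
Final interval of job_A = 13
Next fire of job_A after T=256: (256//13+1)*13 = 260

Answer: interval=13 next_fire=260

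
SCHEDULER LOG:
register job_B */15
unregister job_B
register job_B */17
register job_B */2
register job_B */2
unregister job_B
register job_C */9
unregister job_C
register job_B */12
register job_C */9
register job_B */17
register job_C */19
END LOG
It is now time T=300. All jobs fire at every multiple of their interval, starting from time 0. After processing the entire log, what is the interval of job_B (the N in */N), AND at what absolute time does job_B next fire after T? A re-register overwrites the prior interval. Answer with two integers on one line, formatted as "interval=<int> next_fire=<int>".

Answer: interval=17 next_fire=306

Derivation:
Op 1: register job_B */15 -> active={job_B:*/15}
Op 2: unregister job_B -> active={}
Op 3: register job_B */17 -> active={job_B:*/17}
Op 4: register job_B */2 -> active={job_B:*/2}
Op 5: register job_B */2 -> active={job_B:*/2}
Op 6: unregister job_B -> active={}
Op 7: register job_C */9 -> active={job_C:*/9}
Op 8: unregister job_C -> active={}
Op 9: register job_B */12 -> active={job_B:*/12}
Op 10: register job_C */9 -> active={job_B:*/12, job_C:*/9}
Op 11: register job_B */17 -> active={job_B:*/17, job_C:*/9}
Op 12: register job_C */19 -> active={job_B:*/17, job_C:*/19}
Final interval of job_B = 17
Next fire of job_B after T=300: (300//17+1)*17 = 306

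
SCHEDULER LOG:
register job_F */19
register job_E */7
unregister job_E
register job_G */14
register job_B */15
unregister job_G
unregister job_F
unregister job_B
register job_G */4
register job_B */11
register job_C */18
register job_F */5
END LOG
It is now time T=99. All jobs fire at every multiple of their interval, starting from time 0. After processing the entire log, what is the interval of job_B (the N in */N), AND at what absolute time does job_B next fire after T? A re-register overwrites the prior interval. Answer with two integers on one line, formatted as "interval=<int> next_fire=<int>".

Answer: interval=11 next_fire=110

Derivation:
Op 1: register job_F */19 -> active={job_F:*/19}
Op 2: register job_E */7 -> active={job_E:*/7, job_F:*/19}
Op 3: unregister job_E -> active={job_F:*/19}
Op 4: register job_G */14 -> active={job_F:*/19, job_G:*/14}
Op 5: register job_B */15 -> active={job_B:*/15, job_F:*/19, job_G:*/14}
Op 6: unregister job_G -> active={job_B:*/15, job_F:*/19}
Op 7: unregister job_F -> active={job_B:*/15}
Op 8: unregister job_B -> active={}
Op 9: register job_G */4 -> active={job_G:*/4}
Op 10: register job_B */11 -> active={job_B:*/11, job_G:*/4}
Op 11: register job_C */18 -> active={job_B:*/11, job_C:*/18, job_G:*/4}
Op 12: register job_F */5 -> active={job_B:*/11, job_C:*/18, job_F:*/5, job_G:*/4}
Final interval of job_B = 11
Next fire of job_B after T=99: (99//11+1)*11 = 110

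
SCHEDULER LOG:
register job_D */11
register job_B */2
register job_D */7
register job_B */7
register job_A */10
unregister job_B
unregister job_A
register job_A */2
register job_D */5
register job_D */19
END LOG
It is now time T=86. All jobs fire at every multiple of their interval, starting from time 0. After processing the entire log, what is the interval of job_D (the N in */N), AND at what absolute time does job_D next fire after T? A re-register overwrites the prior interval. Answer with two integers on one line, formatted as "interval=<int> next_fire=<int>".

Answer: interval=19 next_fire=95

Derivation:
Op 1: register job_D */11 -> active={job_D:*/11}
Op 2: register job_B */2 -> active={job_B:*/2, job_D:*/11}
Op 3: register job_D */7 -> active={job_B:*/2, job_D:*/7}
Op 4: register job_B */7 -> active={job_B:*/7, job_D:*/7}
Op 5: register job_A */10 -> active={job_A:*/10, job_B:*/7, job_D:*/7}
Op 6: unregister job_B -> active={job_A:*/10, job_D:*/7}
Op 7: unregister job_A -> active={job_D:*/7}
Op 8: register job_A */2 -> active={job_A:*/2, job_D:*/7}
Op 9: register job_D */5 -> active={job_A:*/2, job_D:*/5}
Op 10: register job_D */19 -> active={job_A:*/2, job_D:*/19}
Final interval of job_D = 19
Next fire of job_D after T=86: (86//19+1)*19 = 95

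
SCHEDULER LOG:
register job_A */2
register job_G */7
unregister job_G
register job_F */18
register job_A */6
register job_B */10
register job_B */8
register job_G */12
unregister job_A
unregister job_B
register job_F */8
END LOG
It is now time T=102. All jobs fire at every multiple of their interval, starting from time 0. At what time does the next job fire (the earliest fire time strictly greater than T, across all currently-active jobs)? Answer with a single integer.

Answer: 104

Derivation:
Op 1: register job_A */2 -> active={job_A:*/2}
Op 2: register job_G */7 -> active={job_A:*/2, job_G:*/7}
Op 3: unregister job_G -> active={job_A:*/2}
Op 4: register job_F */18 -> active={job_A:*/2, job_F:*/18}
Op 5: register job_A */6 -> active={job_A:*/6, job_F:*/18}
Op 6: register job_B */10 -> active={job_A:*/6, job_B:*/10, job_F:*/18}
Op 7: register job_B */8 -> active={job_A:*/6, job_B:*/8, job_F:*/18}
Op 8: register job_G */12 -> active={job_A:*/6, job_B:*/8, job_F:*/18, job_G:*/12}
Op 9: unregister job_A -> active={job_B:*/8, job_F:*/18, job_G:*/12}
Op 10: unregister job_B -> active={job_F:*/18, job_G:*/12}
Op 11: register job_F */8 -> active={job_F:*/8, job_G:*/12}
  job_F: interval 8, next fire after T=102 is 104
  job_G: interval 12, next fire after T=102 is 108
Earliest fire time = 104 (job job_F)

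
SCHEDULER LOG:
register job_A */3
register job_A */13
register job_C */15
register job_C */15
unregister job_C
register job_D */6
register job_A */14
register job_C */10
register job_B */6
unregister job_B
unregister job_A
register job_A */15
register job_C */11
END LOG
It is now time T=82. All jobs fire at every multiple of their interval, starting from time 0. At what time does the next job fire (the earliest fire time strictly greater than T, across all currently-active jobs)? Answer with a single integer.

Op 1: register job_A */3 -> active={job_A:*/3}
Op 2: register job_A */13 -> active={job_A:*/13}
Op 3: register job_C */15 -> active={job_A:*/13, job_C:*/15}
Op 4: register job_C */15 -> active={job_A:*/13, job_C:*/15}
Op 5: unregister job_C -> active={job_A:*/13}
Op 6: register job_D */6 -> active={job_A:*/13, job_D:*/6}
Op 7: register job_A */14 -> active={job_A:*/14, job_D:*/6}
Op 8: register job_C */10 -> active={job_A:*/14, job_C:*/10, job_D:*/6}
Op 9: register job_B */6 -> active={job_A:*/14, job_B:*/6, job_C:*/10, job_D:*/6}
Op 10: unregister job_B -> active={job_A:*/14, job_C:*/10, job_D:*/6}
Op 11: unregister job_A -> active={job_C:*/10, job_D:*/6}
Op 12: register job_A */15 -> active={job_A:*/15, job_C:*/10, job_D:*/6}
Op 13: register job_C */11 -> active={job_A:*/15, job_C:*/11, job_D:*/6}
  job_A: interval 15, next fire after T=82 is 90
  job_C: interval 11, next fire after T=82 is 88
  job_D: interval 6, next fire after T=82 is 84
Earliest fire time = 84 (job job_D)

Answer: 84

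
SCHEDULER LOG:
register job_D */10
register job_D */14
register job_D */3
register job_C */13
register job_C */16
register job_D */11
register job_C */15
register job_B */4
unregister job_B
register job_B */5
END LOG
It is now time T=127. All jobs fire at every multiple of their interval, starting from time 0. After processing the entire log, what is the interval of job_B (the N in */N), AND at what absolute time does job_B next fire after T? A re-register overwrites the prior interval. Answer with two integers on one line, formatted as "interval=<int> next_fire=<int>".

Answer: interval=5 next_fire=130

Derivation:
Op 1: register job_D */10 -> active={job_D:*/10}
Op 2: register job_D */14 -> active={job_D:*/14}
Op 3: register job_D */3 -> active={job_D:*/3}
Op 4: register job_C */13 -> active={job_C:*/13, job_D:*/3}
Op 5: register job_C */16 -> active={job_C:*/16, job_D:*/3}
Op 6: register job_D */11 -> active={job_C:*/16, job_D:*/11}
Op 7: register job_C */15 -> active={job_C:*/15, job_D:*/11}
Op 8: register job_B */4 -> active={job_B:*/4, job_C:*/15, job_D:*/11}
Op 9: unregister job_B -> active={job_C:*/15, job_D:*/11}
Op 10: register job_B */5 -> active={job_B:*/5, job_C:*/15, job_D:*/11}
Final interval of job_B = 5
Next fire of job_B after T=127: (127//5+1)*5 = 130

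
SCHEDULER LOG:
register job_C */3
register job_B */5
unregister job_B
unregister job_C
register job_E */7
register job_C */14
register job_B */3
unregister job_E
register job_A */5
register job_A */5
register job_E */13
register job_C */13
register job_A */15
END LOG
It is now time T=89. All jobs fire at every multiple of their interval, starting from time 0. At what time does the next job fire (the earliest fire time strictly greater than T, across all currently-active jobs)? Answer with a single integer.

Answer: 90

Derivation:
Op 1: register job_C */3 -> active={job_C:*/3}
Op 2: register job_B */5 -> active={job_B:*/5, job_C:*/3}
Op 3: unregister job_B -> active={job_C:*/3}
Op 4: unregister job_C -> active={}
Op 5: register job_E */7 -> active={job_E:*/7}
Op 6: register job_C */14 -> active={job_C:*/14, job_E:*/7}
Op 7: register job_B */3 -> active={job_B:*/3, job_C:*/14, job_E:*/7}
Op 8: unregister job_E -> active={job_B:*/3, job_C:*/14}
Op 9: register job_A */5 -> active={job_A:*/5, job_B:*/3, job_C:*/14}
Op 10: register job_A */5 -> active={job_A:*/5, job_B:*/3, job_C:*/14}
Op 11: register job_E */13 -> active={job_A:*/5, job_B:*/3, job_C:*/14, job_E:*/13}
Op 12: register job_C */13 -> active={job_A:*/5, job_B:*/3, job_C:*/13, job_E:*/13}
Op 13: register job_A */15 -> active={job_A:*/15, job_B:*/3, job_C:*/13, job_E:*/13}
  job_A: interval 15, next fire after T=89 is 90
  job_B: interval 3, next fire after T=89 is 90
  job_C: interval 13, next fire after T=89 is 91
  job_E: interval 13, next fire after T=89 is 91
Earliest fire time = 90 (job job_A)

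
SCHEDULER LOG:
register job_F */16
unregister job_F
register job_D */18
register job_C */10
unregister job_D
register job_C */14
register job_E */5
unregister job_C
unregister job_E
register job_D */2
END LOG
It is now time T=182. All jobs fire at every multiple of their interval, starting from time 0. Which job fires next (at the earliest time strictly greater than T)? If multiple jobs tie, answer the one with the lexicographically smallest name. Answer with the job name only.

Op 1: register job_F */16 -> active={job_F:*/16}
Op 2: unregister job_F -> active={}
Op 3: register job_D */18 -> active={job_D:*/18}
Op 4: register job_C */10 -> active={job_C:*/10, job_D:*/18}
Op 5: unregister job_D -> active={job_C:*/10}
Op 6: register job_C */14 -> active={job_C:*/14}
Op 7: register job_E */5 -> active={job_C:*/14, job_E:*/5}
Op 8: unregister job_C -> active={job_E:*/5}
Op 9: unregister job_E -> active={}
Op 10: register job_D */2 -> active={job_D:*/2}
  job_D: interval 2, next fire after T=182 is 184
Earliest = 184, winner (lex tiebreak) = job_D

Answer: job_D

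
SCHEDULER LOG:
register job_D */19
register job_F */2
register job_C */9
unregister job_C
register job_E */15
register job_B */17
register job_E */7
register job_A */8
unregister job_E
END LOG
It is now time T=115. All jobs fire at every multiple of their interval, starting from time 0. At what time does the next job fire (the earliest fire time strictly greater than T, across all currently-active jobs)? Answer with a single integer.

Op 1: register job_D */19 -> active={job_D:*/19}
Op 2: register job_F */2 -> active={job_D:*/19, job_F:*/2}
Op 3: register job_C */9 -> active={job_C:*/9, job_D:*/19, job_F:*/2}
Op 4: unregister job_C -> active={job_D:*/19, job_F:*/2}
Op 5: register job_E */15 -> active={job_D:*/19, job_E:*/15, job_F:*/2}
Op 6: register job_B */17 -> active={job_B:*/17, job_D:*/19, job_E:*/15, job_F:*/2}
Op 7: register job_E */7 -> active={job_B:*/17, job_D:*/19, job_E:*/7, job_F:*/2}
Op 8: register job_A */8 -> active={job_A:*/8, job_B:*/17, job_D:*/19, job_E:*/7, job_F:*/2}
Op 9: unregister job_E -> active={job_A:*/8, job_B:*/17, job_D:*/19, job_F:*/2}
  job_A: interval 8, next fire after T=115 is 120
  job_B: interval 17, next fire after T=115 is 119
  job_D: interval 19, next fire after T=115 is 133
  job_F: interval 2, next fire after T=115 is 116
Earliest fire time = 116 (job job_F)

Answer: 116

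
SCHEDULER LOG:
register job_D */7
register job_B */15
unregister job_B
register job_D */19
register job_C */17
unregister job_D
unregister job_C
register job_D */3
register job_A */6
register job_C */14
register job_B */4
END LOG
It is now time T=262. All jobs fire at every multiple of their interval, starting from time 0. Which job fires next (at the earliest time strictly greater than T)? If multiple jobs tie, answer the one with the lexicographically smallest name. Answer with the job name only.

Answer: job_A

Derivation:
Op 1: register job_D */7 -> active={job_D:*/7}
Op 2: register job_B */15 -> active={job_B:*/15, job_D:*/7}
Op 3: unregister job_B -> active={job_D:*/7}
Op 4: register job_D */19 -> active={job_D:*/19}
Op 5: register job_C */17 -> active={job_C:*/17, job_D:*/19}
Op 6: unregister job_D -> active={job_C:*/17}
Op 7: unregister job_C -> active={}
Op 8: register job_D */3 -> active={job_D:*/3}
Op 9: register job_A */6 -> active={job_A:*/6, job_D:*/3}
Op 10: register job_C */14 -> active={job_A:*/6, job_C:*/14, job_D:*/3}
Op 11: register job_B */4 -> active={job_A:*/6, job_B:*/4, job_C:*/14, job_D:*/3}
  job_A: interval 6, next fire after T=262 is 264
  job_B: interval 4, next fire after T=262 is 264
  job_C: interval 14, next fire after T=262 is 266
  job_D: interval 3, next fire after T=262 is 264
Earliest = 264, winner (lex tiebreak) = job_A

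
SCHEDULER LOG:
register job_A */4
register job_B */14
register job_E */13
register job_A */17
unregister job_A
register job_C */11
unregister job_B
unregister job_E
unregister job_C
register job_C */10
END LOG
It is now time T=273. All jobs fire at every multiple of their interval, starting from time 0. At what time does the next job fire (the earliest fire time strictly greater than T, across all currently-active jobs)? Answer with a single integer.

Answer: 280

Derivation:
Op 1: register job_A */4 -> active={job_A:*/4}
Op 2: register job_B */14 -> active={job_A:*/4, job_B:*/14}
Op 3: register job_E */13 -> active={job_A:*/4, job_B:*/14, job_E:*/13}
Op 4: register job_A */17 -> active={job_A:*/17, job_B:*/14, job_E:*/13}
Op 5: unregister job_A -> active={job_B:*/14, job_E:*/13}
Op 6: register job_C */11 -> active={job_B:*/14, job_C:*/11, job_E:*/13}
Op 7: unregister job_B -> active={job_C:*/11, job_E:*/13}
Op 8: unregister job_E -> active={job_C:*/11}
Op 9: unregister job_C -> active={}
Op 10: register job_C */10 -> active={job_C:*/10}
  job_C: interval 10, next fire after T=273 is 280
Earliest fire time = 280 (job job_C)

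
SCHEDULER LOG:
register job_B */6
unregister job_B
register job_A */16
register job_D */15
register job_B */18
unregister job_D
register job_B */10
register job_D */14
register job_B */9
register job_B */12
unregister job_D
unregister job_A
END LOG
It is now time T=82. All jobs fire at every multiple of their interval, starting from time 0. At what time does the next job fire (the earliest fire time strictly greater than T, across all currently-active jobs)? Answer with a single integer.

Op 1: register job_B */6 -> active={job_B:*/6}
Op 2: unregister job_B -> active={}
Op 3: register job_A */16 -> active={job_A:*/16}
Op 4: register job_D */15 -> active={job_A:*/16, job_D:*/15}
Op 5: register job_B */18 -> active={job_A:*/16, job_B:*/18, job_D:*/15}
Op 6: unregister job_D -> active={job_A:*/16, job_B:*/18}
Op 7: register job_B */10 -> active={job_A:*/16, job_B:*/10}
Op 8: register job_D */14 -> active={job_A:*/16, job_B:*/10, job_D:*/14}
Op 9: register job_B */9 -> active={job_A:*/16, job_B:*/9, job_D:*/14}
Op 10: register job_B */12 -> active={job_A:*/16, job_B:*/12, job_D:*/14}
Op 11: unregister job_D -> active={job_A:*/16, job_B:*/12}
Op 12: unregister job_A -> active={job_B:*/12}
  job_B: interval 12, next fire after T=82 is 84
Earliest fire time = 84 (job job_B)

Answer: 84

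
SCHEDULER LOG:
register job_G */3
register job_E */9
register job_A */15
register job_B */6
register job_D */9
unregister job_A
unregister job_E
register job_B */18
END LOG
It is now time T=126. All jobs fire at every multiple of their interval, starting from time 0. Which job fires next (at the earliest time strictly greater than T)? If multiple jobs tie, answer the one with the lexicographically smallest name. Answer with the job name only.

Answer: job_G

Derivation:
Op 1: register job_G */3 -> active={job_G:*/3}
Op 2: register job_E */9 -> active={job_E:*/9, job_G:*/3}
Op 3: register job_A */15 -> active={job_A:*/15, job_E:*/9, job_G:*/3}
Op 4: register job_B */6 -> active={job_A:*/15, job_B:*/6, job_E:*/9, job_G:*/3}
Op 5: register job_D */9 -> active={job_A:*/15, job_B:*/6, job_D:*/9, job_E:*/9, job_G:*/3}
Op 6: unregister job_A -> active={job_B:*/6, job_D:*/9, job_E:*/9, job_G:*/3}
Op 7: unregister job_E -> active={job_B:*/6, job_D:*/9, job_G:*/3}
Op 8: register job_B */18 -> active={job_B:*/18, job_D:*/9, job_G:*/3}
  job_B: interval 18, next fire after T=126 is 144
  job_D: interval 9, next fire after T=126 is 135
  job_G: interval 3, next fire after T=126 is 129
Earliest = 129, winner (lex tiebreak) = job_G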